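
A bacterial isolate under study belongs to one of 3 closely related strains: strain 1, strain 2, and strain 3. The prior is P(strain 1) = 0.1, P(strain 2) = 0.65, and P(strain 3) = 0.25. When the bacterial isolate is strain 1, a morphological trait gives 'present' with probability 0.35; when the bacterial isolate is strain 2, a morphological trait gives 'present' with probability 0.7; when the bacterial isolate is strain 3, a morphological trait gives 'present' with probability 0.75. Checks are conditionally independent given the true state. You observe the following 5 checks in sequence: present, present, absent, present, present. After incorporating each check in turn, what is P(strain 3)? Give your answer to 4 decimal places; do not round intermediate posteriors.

0.2927

After 'present': normaliser = 0.35·0.1000 + 0.7·0.6500 + 0.75·0.2500; P(strain 1) ≈ 0.0517, P(strain 2) ≈ 0.6716, P(strain 3) ≈ 0.2768
After 'present': normaliser = 0.35·0.0517 + 0.7·0.6716 + 0.75·0.2768; P(strain 1) ≈ 0.0260, P(strain 2) ≈ 0.6757, P(strain 3) ≈ 0.2983
After 'absent': normaliser = 0.65·0.0260 + 0.3·0.6757 + 0.25·0.2983; P(strain 1) ≈ 0.0574, P(strain 2) ≈ 0.6891, P(strain 3) ≈ 0.2535
After 'present': normaliser = 0.35·0.0574 + 0.7·0.6891 + 0.75·0.2535; P(strain 1) ≈ 0.0290, P(strain 2) ≈ 0.6964, P(strain 3) ≈ 0.2745
After 'present': normaliser = 0.35·0.0290 + 0.7·0.6964 + 0.75·0.2745; P(strain 1) ≈ 0.0144, P(strain 2) ≈ 0.6929, P(strain 3) ≈ 0.2927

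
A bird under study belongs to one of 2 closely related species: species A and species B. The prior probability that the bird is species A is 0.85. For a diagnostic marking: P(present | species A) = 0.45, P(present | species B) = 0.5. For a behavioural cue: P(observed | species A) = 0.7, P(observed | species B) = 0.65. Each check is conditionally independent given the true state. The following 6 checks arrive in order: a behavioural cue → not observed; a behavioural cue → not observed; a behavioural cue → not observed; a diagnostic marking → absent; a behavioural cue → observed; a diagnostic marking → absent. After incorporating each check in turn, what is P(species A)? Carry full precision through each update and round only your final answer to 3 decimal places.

0.823

After a behavioural cue='not observed': P(species A) = 0.3·0.8500 / (0.3·0.8500 + 0.35·0.1500) ≈ 0.8293
After a behavioural cue='not observed': P(species A) = 0.3·0.8293 / (0.3·0.8293 + 0.35·0.1707) ≈ 0.8063
After a behavioural cue='not observed': P(species A) = 0.3·0.8063 / (0.3·0.8063 + 0.35·0.1937) ≈ 0.7811
After a diagnostic marking='absent': P(species A) = 0.55·0.7811 / (0.55·0.7811 + 0.5·0.2189) ≈ 0.7970
After a behavioural cue='observed': P(species A) = 0.7·0.7970 / (0.7·0.7970 + 0.65·0.2030) ≈ 0.8087
After a diagnostic marking='absent': P(species A) = 0.55·0.8087 / (0.55·0.8087 + 0.5·0.1913) ≈ 0.8230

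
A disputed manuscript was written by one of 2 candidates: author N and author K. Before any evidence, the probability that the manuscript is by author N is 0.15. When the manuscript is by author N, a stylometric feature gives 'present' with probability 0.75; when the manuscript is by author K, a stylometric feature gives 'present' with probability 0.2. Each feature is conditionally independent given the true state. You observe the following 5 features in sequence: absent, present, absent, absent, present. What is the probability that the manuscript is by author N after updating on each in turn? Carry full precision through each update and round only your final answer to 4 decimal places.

After 'absent': P(author N) = 0.25·0.1500 / (0.25·0.1500 + 0.8·0.8500) ≈ 0.0523
After 'present': P(author N) = 0.75·0.0523 / (0.75·0.0523 + 0.2·0.9477) ≈ 0.1714
After 'absent': P(author N) = 0.25·0.1714 / (0.25·0.1714 + 0.8·0.8286) ≈ 0.0607
After 'absent': P(author N) = 0.25·0.0607 / (0.25·0.0607 + 0.8·0.9393) ≈ 0.0198
After 'present': P(author N) = 0.75·0.0198 / (0.75·0.0198 + 0.2·0.9802) ≈ 0.0704

0.0704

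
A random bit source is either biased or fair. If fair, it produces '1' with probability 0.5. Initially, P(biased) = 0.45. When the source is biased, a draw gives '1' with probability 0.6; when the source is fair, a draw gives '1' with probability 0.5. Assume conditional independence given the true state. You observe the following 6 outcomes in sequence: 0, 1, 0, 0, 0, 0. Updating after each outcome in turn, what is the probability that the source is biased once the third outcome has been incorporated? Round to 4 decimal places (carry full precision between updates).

0.3859

Each posterior becomes the prior for the next update.
After '0': P(biased) = 0.4·0.4500 / (0.4·0.4500 + 0.5·0.5500) ≈ 0.3956
After '1': P(biased) = 0.6·0.3956 / (0.6·0.3956 + 0.5·0.6044) ≈ 0.4399
After '0': P(biased) = 0.4·0.4399 / (0.4·0.4399 + 0.5·0.5601) ≈ 0.3859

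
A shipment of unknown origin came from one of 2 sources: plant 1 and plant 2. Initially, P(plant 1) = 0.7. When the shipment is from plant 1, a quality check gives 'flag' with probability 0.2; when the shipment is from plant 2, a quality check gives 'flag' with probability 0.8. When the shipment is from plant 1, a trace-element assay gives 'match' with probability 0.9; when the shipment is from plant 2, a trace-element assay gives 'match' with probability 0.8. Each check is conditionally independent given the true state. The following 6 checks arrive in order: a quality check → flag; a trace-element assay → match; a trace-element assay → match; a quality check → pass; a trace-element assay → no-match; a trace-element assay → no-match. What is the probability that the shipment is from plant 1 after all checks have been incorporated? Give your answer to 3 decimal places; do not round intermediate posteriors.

0.425

Apply Bayes' rule sequentially, carrying P(plant 1) forward.
After a quality check='flag': P(plant 1) = 0.2·0.7000 / (0.2·0.7000 + 0.8·0.3000) ≈ 0.3684
After a trace-element assay='match': P(plant 1) = 0.9·0.3684 / (0.9·0.3684 + 0.8·0.6316) ≈ 0.3962
After a trace-element assay='match': P(plant 1) = 0.9·0.3962 / (0.9·0.3962 + 0.8·0.6038) ≈ 0.4247
After a quality check='pass': P(plant 1) = 0.8·0.4247 / (0.8·0.4247 + 0.2·0.5753) ≈ 0.7470
After a trace-element assay='no-match': P(plant 1) = 0.1·0.7470 / (0.1·0.7470 + 0.2·0.2530) ≈ 0.5962
After a trace-element assay='no-match': P(plant 1) = 0.1·0.5962 / (0.1·0.5962 + 0.2·0.4038) ≈ 0.4247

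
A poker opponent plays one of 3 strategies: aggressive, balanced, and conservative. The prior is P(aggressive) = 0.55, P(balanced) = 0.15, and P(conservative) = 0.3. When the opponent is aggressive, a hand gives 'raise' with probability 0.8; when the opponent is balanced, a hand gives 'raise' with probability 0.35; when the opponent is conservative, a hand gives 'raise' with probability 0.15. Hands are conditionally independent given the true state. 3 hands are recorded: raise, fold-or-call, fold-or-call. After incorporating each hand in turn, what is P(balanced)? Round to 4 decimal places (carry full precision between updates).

Apply Bayes' rule sequentially, carrying P(balanced) forward.
After 'raise': normaliser = 0.8·0.5500 + 0.35·0.1500 + 0.15·0.3000; P(aggressive) ≈ 0.8186, P(balanced) ≈ 0.0977, P(conservative) ≈ 0.0837
After 'fold-or-call': normaliser = 0.2·0.8186 + 0.65·0.0977 + 0.85·0.0837; P(aggressive) ≈ 0.5487, P(balanced) ≈ 0.2128, P(conservative) ≈ 0.2385
After 'fold-or-call': normaliser = 0.2·0.5487 + 0.65·0.2128 + 0.85·0.2385; P(aggressive) ≈ 0.2435, P(balanced) ≈ 0.3068, P(conservative) ≈ 0.4497

0.3068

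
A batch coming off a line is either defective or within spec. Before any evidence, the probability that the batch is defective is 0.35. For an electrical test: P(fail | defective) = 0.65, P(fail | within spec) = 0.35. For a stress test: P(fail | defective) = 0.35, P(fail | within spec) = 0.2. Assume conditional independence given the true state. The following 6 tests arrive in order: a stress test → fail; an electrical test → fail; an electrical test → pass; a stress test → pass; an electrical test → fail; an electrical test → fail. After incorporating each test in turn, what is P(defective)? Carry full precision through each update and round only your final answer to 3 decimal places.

After a stress test='fail': P(defective) = 0.35·0.3500 / (0.35·0.3500 + 0.2·0.6500) ≈ 0.4851
After an electrical test='fail': P(defective) = 0.65·0.4851 / (0.65·0.4851 + 0.35·0.5149) ≈ 0.6364
After an electrical test='pass': P(defective) = 0.35·0.6364 / (0.35·0.6364 + 0.65·0.3636) ≈ 0.4851
After a stress test='pass': P(defective) = 0.65·0.4851 / (0.65·0.4851 + 0.8·0.5149) ≈ 0.4336
After an electrical test='fail': P(defective) = 0.65·0.4336 / (0.65·0.4336 + 0.35·0.5664) ≈ 0.5871
After an electrical test='fail': P(defective) = 0.65·0.5871 / (0.65·0.5871 + 0.35·0.4129) ≈ 0.7253

0.725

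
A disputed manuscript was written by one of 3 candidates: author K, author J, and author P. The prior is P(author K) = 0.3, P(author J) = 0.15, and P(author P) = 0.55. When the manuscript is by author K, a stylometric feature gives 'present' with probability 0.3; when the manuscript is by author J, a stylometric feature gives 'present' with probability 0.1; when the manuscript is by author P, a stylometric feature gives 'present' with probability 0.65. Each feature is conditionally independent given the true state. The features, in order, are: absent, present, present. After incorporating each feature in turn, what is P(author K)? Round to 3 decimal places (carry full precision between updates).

0.186

After 'absent': normaliser = 0.7·0.3000 + 0.9·0.1500 + 0.35·0.5500; P(author K) ≈ 0.3907, P(author J) ≈ 0.2512, P(author P) ≈ 0.3581
After 'present': normaliser = 0.3·0.3907 + 0.1·0.2512 + 0.65·0.3581; P(author K) ≈ 0.3125, P(author J) ≈ 0.0670, P(author P) ≈ 0.6206
After 'present': normaliser = 0.3·0.3125 + 0.1·0.0670 + 0.65·0.6206; P(author K) ≈ 0.1861, P(author J) ≈ 0.0133, P(author P) ≈ 0.8007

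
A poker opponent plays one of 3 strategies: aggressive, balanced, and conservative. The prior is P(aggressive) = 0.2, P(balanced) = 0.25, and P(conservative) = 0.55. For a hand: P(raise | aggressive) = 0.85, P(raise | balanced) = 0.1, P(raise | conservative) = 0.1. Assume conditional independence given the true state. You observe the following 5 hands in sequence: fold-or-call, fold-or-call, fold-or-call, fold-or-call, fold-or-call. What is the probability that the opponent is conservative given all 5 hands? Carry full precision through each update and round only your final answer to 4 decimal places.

After 'fold-or-call': normaliser = 0.15·0.2000 + 0.9·0.2500 + 0.9·0.5500; P(aggressive) ≈ 0.0400, P(balanced) ≈ 0.3000, P(conservative) ≈ 0.6600
After 'fold-or-call': normaliser = 0.15·0.0400 + 0.9·0.3000 + 0.9·0.6600; P(aggressive) ≈ 0.0069, P(balanced) ≈ 0.3103, P(conservative) ≈ 0.6828
After 'fold-or-call': normaliser = 0.15·0.0069 + 0.9·0.3103 + 0.9·0.6828; P(aggressive) ≈ 0.0012, P(balanced) ≈ 0.3121, P(conservative) ≈ 0.6867
After 'fold-or-call': normaliser = 0.15·0.0012 + 0.9·0.3121 + 0.9·0.6867; P(aggressive) ≈ 0.0002, P(balanced) ≈ 0.3124, P(conservative) ≈ 0.6874
After 'fold-or-call': normaliser = 0.15·0.0002 + 0.9·0.3124 + 0.9·0.6874; P(aggressive) ≈ 0.0000, P(balanced) ≈ 0.3125, P(conservative) ≈ 0.6875

0.6875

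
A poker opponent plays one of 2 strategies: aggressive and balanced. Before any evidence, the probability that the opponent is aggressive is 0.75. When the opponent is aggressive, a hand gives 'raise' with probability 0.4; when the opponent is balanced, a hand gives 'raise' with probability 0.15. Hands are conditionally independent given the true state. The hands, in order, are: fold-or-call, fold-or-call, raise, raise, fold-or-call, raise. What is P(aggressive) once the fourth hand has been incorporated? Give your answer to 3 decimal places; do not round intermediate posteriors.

Apply Bayes' rule sequentially, carrying P(aggressive) forward.
After 'fold-or-call': P(aggressive) = 0.6·0.7500 / (0.6·0.7500 + 0.85·0.2500) ≈ 0.6792
After 'fold-or-call': P(aggressive) = 0.6·0.6792 / (0.6·0.6792 + 0.85·0.3208) ≈ 0.5992
After 'raise': P(aggressive) = 0.4·0.5992 / (0.4·0.5992 + 0.15·0.4008) ≈ 0.7994
After 'raise': P(aggressive) = 0.4·0.7994 / (0.4·0.7994 + 0.15·0.2006) ≈ 0.9140

0.914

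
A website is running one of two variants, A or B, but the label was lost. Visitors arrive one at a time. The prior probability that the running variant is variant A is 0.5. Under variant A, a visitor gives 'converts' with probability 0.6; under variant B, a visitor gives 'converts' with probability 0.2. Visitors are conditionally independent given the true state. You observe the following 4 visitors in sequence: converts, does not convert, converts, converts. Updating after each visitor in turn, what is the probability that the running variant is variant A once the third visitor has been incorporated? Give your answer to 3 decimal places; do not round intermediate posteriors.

0.818

After 'converts': P(A) = 0.6·0.5000 / (0.6·0.5000 + 0.2·0.5000) ≈ 0.7500
After 'does not convert': P(A) = 0.4·0.7500 / (0.4·0.7500 + 0.8·0.2500) ≈ 0.6000
After 'converts': P(A) = 0.6·0.6000 / (0.6·0.6000 + 0.2·0.4000) ≈ 0.8182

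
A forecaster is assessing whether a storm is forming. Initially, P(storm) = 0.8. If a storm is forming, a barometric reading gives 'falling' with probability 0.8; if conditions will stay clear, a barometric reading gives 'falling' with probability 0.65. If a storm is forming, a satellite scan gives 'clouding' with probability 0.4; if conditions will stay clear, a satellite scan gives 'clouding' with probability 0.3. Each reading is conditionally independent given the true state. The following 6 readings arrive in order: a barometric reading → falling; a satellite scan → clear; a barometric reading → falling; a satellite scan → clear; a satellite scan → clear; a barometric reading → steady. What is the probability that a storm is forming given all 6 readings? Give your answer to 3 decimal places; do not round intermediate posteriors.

After a barometric reading='falling': P(storm) = 0.8·0.8000 / (0.8·0.8000 + 0.65·0.2000) ≈ 0.8312
After a satellite scan='clear': P(storm) = 0.6·0.8312 / (0.6·0.8312 + 0.7·0.1688) ≈ 0.8084
After a barometric reading='falling': P(storm) = 0.8·0.8084 / (0.8·0.8084 + 0.65·0.1916) ≈ 0.8385
After a satellite scan='clear': P(storm) = 0.6·0.8385 / (0.6·0.8385 + 0.7·0.1615) ≈ 0.8166
After a satellite scan='clear': P(storm) = 0.6·0.8166 / (0.6·0.8166 + 0.7·0.1834) ≈ 0.7923
After a barometric reading='steady': P(storm) = 0.2·0.7923 / (0.2·0.7923 + 0.35·0.2077) ≈ 0.6856

0.686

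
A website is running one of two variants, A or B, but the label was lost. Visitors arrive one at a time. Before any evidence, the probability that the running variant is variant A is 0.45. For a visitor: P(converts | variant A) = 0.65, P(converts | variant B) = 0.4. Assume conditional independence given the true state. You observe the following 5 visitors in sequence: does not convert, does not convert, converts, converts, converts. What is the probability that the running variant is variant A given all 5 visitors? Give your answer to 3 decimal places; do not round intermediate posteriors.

Apply Bayes' rule sequentially, carrying P(A) forward.
After 'does not convert': P(A) = 0.35·0.4500 / (0.35·0.4500 + 0.6·0.5500) ≈ 0.3231
After 'does not convert': P(A) = 0.35·0.3231 / (0.35·0.3231 + 0.6·0.6769) ≈ 0.2178
After 'converts': P(A) = 0.65·0.2178 / (0.65·0.2178 + 0.4·0.7822) ≈ 0.3115
After 'converts': P(A) = 0.65·0.3115 / (0.65·0.3115 + 0.4·0.6885) ≈ 0.4237
After 'converts': P(A) = 0.65·0.4237 / (0.65·0.4237 + 0.4·0.5763) ≈ 0.5443

0.544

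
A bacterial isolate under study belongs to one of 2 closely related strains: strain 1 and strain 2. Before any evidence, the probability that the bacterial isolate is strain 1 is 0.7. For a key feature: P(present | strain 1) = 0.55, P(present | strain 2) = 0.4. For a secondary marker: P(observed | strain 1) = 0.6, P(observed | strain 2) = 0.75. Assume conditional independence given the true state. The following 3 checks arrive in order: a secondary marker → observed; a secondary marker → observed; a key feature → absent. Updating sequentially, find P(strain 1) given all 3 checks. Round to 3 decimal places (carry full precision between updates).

0.528

Each posterior becomes the prior for the next update.
After a secondary marker='observed': P(strain 1) = 0.6·0.7000 / (0.6·0.7000 + 0.75·0.3000) ≈ 0.6512
After a secondary marker='observed': P(strain 1) = 0.6·0.6512 / (0.6·0.6512 + 0.75·0.3488) ≈ 0.5989
After a key feature='absent': P(strain 1) = 0.45·0.5989 / (0.45·0.5989 + 0.6·0.4011) ≈ 0.5283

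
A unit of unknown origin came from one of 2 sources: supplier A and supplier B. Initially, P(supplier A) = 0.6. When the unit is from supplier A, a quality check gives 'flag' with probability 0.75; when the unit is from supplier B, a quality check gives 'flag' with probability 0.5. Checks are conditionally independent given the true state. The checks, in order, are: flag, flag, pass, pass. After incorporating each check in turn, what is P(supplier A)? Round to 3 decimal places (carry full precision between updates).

0.458

After 'flag': P(supplier A) = 0.75·0.6000 / (0.75·0.6000 + 0.5·0.4000) ≈ 0.6923
After 'flag': P(supplier A) = 0.75·0.6923 / (0.75·0.6923 + 0.5·0.3077) ≈ 0.7714
After 'pass': P(supplier A) = 0.25·0.7714 / (0.25·0.7714 + 0.5·0.2286) ≈ 0.6279
After 'pass': P(supplier A) = 0.25·0.6279 / (0.25·0.6279 + 0.5·0.3721) ≈ 0.4576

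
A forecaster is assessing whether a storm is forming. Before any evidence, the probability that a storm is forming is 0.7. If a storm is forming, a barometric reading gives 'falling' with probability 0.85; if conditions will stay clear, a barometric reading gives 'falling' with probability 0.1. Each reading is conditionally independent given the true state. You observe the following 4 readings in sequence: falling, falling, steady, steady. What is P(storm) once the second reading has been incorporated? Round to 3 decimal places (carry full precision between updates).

0.994

Each posterior becomes the prior for the next update.
After 'falling': P(storm) = 0.85·0.7000 / (0.85·0.7000 + 0.1·0.3000) ≈ 0.9520
After 'falling': P(storm) = 0.85·0.9520 / (0.85·0.9520 + 0.1·0.0480) ≈ 0.9941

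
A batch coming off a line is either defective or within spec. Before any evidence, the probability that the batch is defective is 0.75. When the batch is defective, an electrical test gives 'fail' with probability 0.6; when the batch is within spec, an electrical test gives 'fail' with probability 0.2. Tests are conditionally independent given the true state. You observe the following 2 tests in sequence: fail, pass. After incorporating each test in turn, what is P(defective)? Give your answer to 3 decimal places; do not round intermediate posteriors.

Apply Bayes' rule sequentially, carrying P(defective) forward.
After 'fail': P(defective) = 0.6·0.7500 / (0.6·0.7500 + 0.2·0.2500) ≈ 0.9000
After 'pass': P(defective) = 0.4·0.9000 / (0.4·0.9000 + 0.8·0.1000) ≈ 0.8182

0.818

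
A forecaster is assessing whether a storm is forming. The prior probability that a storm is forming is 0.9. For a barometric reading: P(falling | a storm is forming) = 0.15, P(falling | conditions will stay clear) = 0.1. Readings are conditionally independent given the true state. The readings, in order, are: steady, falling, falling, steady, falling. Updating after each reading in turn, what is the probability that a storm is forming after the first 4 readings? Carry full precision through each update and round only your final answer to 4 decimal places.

After 'steady': P(storm) = 0.85·0.9000 / (0.85·0.9000 + 0.9·0.1000) ≈ 0.8947
After 'falling': P(storm) = 0.15·0.8947 / (0.15·0.8947 + 0.1·0.1053) ≈ 0.9273
After 'falling': P(storm) = 0.15·0.9273 / (0.15·0.9273 + 0.1·0.0727) ≈ 0.9503
After 'steady': P(storm) = 0.85·0.9503 / (0.85·0.9503 + 0.9·0.0497) ≈ 0.9475

0.9475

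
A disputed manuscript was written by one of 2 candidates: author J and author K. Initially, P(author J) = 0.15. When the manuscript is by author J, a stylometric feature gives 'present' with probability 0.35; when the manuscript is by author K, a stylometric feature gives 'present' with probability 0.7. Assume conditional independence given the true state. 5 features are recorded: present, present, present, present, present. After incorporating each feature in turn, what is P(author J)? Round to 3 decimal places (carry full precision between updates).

After 'present': P(author J) = 0.35·0.1500 / (0.35·0.1500 + 0.7·0.8500) ≈ 0.0811
After 'present': P(author J) = 0.35·0.0811 / (0.35·0.0811 + 0.7·0.9189) ≈ 0.0423
After 'present': P(author J) = 0.35·0.0423 / (0.35·0.0423 + 0.7·0.9577) ≈ 0.0216
After 'present': P(author J) = 0.35·0.0216 / (0.35·0.0216 + 0.7·0.9784) ≈ 0.0109
After 'present': P(author J) = 0.35·0.0109 / (0.35·0.0109 + 0.7·0.9891) ≈ 0.0055

0.005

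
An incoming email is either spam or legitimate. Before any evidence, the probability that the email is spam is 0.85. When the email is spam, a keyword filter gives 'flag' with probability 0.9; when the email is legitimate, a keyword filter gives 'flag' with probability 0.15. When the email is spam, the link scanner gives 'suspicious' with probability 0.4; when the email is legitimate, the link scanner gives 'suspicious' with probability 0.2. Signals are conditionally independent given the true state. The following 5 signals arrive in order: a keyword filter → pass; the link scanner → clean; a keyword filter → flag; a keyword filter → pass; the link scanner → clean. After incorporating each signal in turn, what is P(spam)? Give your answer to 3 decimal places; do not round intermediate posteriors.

After a keyword filter='pass': P(spam) = 0.1·0.8500 / (0.1·0.8500 + 0.85·0.1500) ≈ 0.4000
After the link scanner='clean': P(spam) = 0.6·0.4000 / (0.6·0.4000 + 0.8·0.6000) ≈ 0.3333
After a keyword filter='flag': P(spam) = 0.9·0.3333 / (0.9·0.3333 + 0.15·0.6667) ≈ 0.7500
After a keyword filter='pass': P(spam) = 0.1·0.7500 / (0.1·0.7500 + 0.85·0.2500) ≈ 0.2609
After the link scanner='clean': P(spam) = 0.6·0.2609 / (0.6·0.2609 + 0.8·0.7391) ≈ 0.2093

0.209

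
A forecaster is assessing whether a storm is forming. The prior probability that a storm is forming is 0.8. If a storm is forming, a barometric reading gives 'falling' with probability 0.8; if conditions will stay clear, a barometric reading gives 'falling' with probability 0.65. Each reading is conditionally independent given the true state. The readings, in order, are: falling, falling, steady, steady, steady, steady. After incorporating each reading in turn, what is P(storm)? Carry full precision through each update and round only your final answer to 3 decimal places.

0.392

After 'falling': P(storm) = 0.8·0.8000 / (0.8·0.8000 + 0.65·0.2000) ≈ 0.8312
After 'falling': P(storm) = 0.8·0.8312 / (0.8·0.8312 + 0.65·0.1688) ≈ 0.8583
After 'steady': P(storm) = 0.2·0.8583 / (0.2·0.8583 + 0.35·0.1417) ≈ 0.7759
After 'steady': P(storm) = 0.2·0.7759 / (0.2·0.7759 + 0.35·0.2241) ≈ 0.6643
After 'steady': P(storm) = 0.2·0.6643 / (0.2·0.6643 + 0.35·0.3357) ≈ 0.5306
After 'steady': P(storm) = 0.2·0.5306 / (0.2·0.5306 + 0.35·0.4694) ≈ 0.3925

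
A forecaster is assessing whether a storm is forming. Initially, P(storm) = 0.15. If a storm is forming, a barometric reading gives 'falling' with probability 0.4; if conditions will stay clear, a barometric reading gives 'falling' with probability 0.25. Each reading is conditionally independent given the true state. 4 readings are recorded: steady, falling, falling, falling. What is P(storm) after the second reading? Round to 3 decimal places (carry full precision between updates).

After 'steady': P(storm) = 0.6·0.1500 / (0.6·0.1500 + 0.75·0.8500) ≈ 0.1237
After 'falling': P(storm) = 0.4·0.1237 / (0.4·0.1237 + 0.25·0.8763) ≈ 0.1843

0.184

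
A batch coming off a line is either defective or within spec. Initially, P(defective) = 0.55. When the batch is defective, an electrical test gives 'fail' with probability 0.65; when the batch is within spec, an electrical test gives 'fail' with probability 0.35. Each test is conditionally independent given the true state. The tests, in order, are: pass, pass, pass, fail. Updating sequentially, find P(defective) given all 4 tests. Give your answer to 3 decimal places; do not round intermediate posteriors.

Apply Bayes' rule sequentially, carrying P(defective) forward.
After 'pass': P(defective) = 0.35·0.5500 / (0.35·0.5500 + 0.65·0.4500) ≈ 0.3969
After 'pass': P(defective) = 0.35·0.3969 / (0.35·0.3969 + 0.65·0.6031) ≈ 0.2617
After 'pass': P(defective) = 0.35·0.2617 / (0.35·0.2617 + 0.65·0.7383) ≈ 0.1602
After 'fail': P(defective) = 0.65·0.1602 / (0.65·0.1602 + 0.35·0.8398) ≈ 0.2617

0.262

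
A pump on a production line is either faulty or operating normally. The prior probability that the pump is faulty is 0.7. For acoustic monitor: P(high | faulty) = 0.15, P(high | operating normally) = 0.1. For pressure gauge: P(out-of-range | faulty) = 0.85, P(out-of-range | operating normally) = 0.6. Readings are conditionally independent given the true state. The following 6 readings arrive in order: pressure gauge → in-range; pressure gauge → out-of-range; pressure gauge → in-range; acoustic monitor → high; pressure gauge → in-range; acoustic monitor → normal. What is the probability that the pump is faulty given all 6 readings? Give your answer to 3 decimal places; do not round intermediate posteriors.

0.198

After pressure gauge='in-range': P(faulty) = 0.15·0.7000 / (0.15·0.7000 + 0.4·0.3000) ≈ 0.4667
After pressure gauge='out-of-range': P(faulty) = 0.85·0.4667 / (0.85·0.4667 + 0.6·0.5333) ≈ 0.5535
After pressure gauge='in-range': P(faulty) = 0.15·0.5535 / (0.15·0.5535 + 0.4·0.4465) ≈ 0.3173
After acoustic monitor='high': P(faulty) = 0.15·0.3173 / (0.15·0.3173 + 0.1·0.6827) ≈ 0.4108
After pressure gauge='in-range': P(faulty) = 0.15·0.4108 / (0.15·0.4108 + 0.4·0.5892) ≈ 0.2073
After acoustic monitor='normal': P(faulty) = 0.85·0.2073 / (0.85·0.2073 + 0.9·0.7927) ≈ 0.1980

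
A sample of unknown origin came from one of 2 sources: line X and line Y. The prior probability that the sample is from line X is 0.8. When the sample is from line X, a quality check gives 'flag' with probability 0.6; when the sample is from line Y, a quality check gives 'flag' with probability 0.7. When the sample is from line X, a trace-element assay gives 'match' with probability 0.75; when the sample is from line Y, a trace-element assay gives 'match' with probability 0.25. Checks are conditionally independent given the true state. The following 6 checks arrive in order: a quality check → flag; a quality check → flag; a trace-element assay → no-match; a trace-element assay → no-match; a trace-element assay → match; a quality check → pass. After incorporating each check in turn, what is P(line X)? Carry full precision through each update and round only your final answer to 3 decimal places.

0.566

After a quality check='flag': P(line X) = 0.6·0.8000 / (0.6·0.8000 + 0.7·0.2000) ≈ 0.7742
After a quality check='flag': P(line X) = 0.6·0.7742 / (0.6·0.7742 + 0.7·0.2258) ≈ 0.7461
After a trace-element assay='no-match': P(line X) = 0.25·0.7461 / (0.25·0.7461 + 0.75·0.2539) ≈ 0.4948
After a trace-element assay='no-match': P(line X) = 0.25·0.4948 / (0.25·0.4948 + 0.75·0.5052) ≈ 0.2462
After a trace-element assay='match': P(line X) = 0.75·0.2462 / (0.75·0.2462 + 0.25·0.7538) ≈ 0.4948
After a quality check='pass': P(line X) = 0.4·0.4948 / (0.4·0.4948 + 0.3·0.5052) ≈ 0.5664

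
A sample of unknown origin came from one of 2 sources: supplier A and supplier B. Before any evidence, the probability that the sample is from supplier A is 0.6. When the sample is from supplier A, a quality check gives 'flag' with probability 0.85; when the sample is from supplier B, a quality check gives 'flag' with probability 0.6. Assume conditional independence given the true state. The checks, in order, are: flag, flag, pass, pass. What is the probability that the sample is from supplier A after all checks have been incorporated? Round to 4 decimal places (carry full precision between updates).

After 'flag': P(supplier A) = 0.85·0.6000 / (0.85·0.6000 + 0.6·0.4000) ≈ 0.6800
After 'flag': P(supplier A) = 0.85·0.6800 / (0.85·0.6800 + 0.6·0.3200) ≈ 0.7506
After 'pass': P(supplier A) = 0.15·0.7506 / (0.15·0.7506 + 0.4·0.2494) ≈ 0.5303
After 'pass': P(supplier A) = 0.15·0.5303 / (0.15·0.5303 + 0.4·0.4697) ≈ 0.2974

0.2974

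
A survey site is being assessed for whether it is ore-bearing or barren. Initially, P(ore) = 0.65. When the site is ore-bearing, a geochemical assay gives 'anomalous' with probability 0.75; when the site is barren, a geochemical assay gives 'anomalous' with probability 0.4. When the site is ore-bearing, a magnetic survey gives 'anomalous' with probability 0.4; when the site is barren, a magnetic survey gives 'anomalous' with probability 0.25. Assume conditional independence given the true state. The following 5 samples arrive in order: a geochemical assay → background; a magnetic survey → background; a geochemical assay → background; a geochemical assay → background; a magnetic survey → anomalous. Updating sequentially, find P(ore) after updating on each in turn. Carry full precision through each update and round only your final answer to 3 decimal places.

0.147

Each posterior becomes the prior for the next update.
After a geochemical assay='background': P(ore) = 0.25·0.6500 / (0.25·0.6500 + 0.6·0.3500) ≈ 0.4362
After a magnetic survey='background': P(ore) = 0.6·0.4362 / (0.6·0.4362 + 0.75·0.5638) ≈ 0.3824
After a geochemical assay='background': P(ore) = 0.25·0.3824 / (0.25·0.3824 + 0.6·0.6176) ≈ 0.2050
After a geochemical assay='background': P(ore) = 0.25·0.2050 / (0.25·0.2050 + 0.6·0.7950) ≈ 0.0970
After a magnetic survey='anomalous': P(ore) = 0.4·0.0970 / (0.4·0.0970 + 0.25·0.9030) ≈ 0.1467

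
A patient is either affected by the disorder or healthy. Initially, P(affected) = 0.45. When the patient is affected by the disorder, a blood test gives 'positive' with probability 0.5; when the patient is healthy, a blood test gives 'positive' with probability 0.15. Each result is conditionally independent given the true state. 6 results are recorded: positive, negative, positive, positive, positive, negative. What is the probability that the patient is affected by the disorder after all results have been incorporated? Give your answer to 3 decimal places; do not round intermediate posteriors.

0.972

After 'positive': P(affected) = 0.5·0.4500 / (0.5·0.4500 + 0.15·0.5500) ≈ 0.7317
After 'negative': P(affected) = 0.5·0.7317 / (0.5·0.7317 + 0.85·0.2683) ≈ 0.6160
After 'positive': P(affected) = 0.5·0.6160 / (0.5·0.6160 + 0.15·0.3840) ≈ 0.8425
After 'positive': P(affected) = 0.5·0.8425 / (0.5·0.8425 + 0.15·0.1575) ≈ 0.9469
After 'positive': P(affected) = 0.5·0.9469 / (0.5·0.9469 + 0.15·0.0531) ≈ 0.9834
After 'negative': P(affected) = 0.5·0.9834 / (0.5·0.9834 + 0.85·0.0166) ≈ 0.9722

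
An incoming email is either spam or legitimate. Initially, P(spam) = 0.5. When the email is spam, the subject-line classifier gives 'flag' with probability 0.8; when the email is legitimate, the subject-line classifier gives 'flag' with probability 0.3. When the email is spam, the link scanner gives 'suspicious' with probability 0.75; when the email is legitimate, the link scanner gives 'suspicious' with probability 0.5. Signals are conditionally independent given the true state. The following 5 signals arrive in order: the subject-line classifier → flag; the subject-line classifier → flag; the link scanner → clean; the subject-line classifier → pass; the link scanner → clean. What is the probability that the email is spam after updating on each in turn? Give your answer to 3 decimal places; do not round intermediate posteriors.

After the subject-line classifier='flag': P(spam) = 0.8·0.5000 / (0.8·0.5000 + 0.3·0.5000) ≈ 0.7273
After the subject-line classifier='flag': P(spam) = 0.8·0.7273 / (0.8·0.7273 + 0.3·0.2727) ≈ 0.8767
After the link scanner='clean': P(spam) = 0.25·0.8767 / (0.25·0.8767 + 0.5·0.1233) ≈ 0.7805
After the subject-line classifier='pass': P(spam) = 0.2·0.7805 / (0.2·0.7805 + 0.7·0.2195) ≈ 0.5039
After the link scanner='clean': P(spam) = 0.25·0.5039 / (0.25·0.5039 + 0.5·0.4961) ≈ 0.3368

0.337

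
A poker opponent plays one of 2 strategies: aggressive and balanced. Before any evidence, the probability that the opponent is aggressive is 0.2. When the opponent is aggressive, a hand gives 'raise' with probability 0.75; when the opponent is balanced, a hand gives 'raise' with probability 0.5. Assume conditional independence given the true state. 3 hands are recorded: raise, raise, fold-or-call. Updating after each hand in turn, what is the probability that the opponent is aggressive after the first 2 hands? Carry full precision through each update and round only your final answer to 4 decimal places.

0.3600

Each posterior becomes the prior for the next update.
After 'raise': P(aggressive) = 0.75·0.2000 / (0.75·0.2000 + 0.5·0.8000) ≈ 0.2727
After 'raise': P(aggressive) = 0.75·0.2727 / (0.75·0.2727 + 0.5·0.7273) ≈ 0.3600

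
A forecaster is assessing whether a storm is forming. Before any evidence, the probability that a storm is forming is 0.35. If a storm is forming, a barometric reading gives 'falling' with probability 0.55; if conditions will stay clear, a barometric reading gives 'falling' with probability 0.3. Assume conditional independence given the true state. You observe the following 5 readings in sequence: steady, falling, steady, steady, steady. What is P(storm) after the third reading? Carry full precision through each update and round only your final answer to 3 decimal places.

0.290

After 'steady': P(storm) = 0.45·0.3500 / (0.45·0.3500 + 0.7·0.6500) ≈ 0.2571
After 'falling': P(storm) = 0.55·0.2571 / (0.55·0.2571 + 0.3·0.7429) ≈ 0.3882
After 'steady': P(storm) = 0.45·0.3882 / (0.45·0.3882 + 0.7·0.6118) ≈ 0.2898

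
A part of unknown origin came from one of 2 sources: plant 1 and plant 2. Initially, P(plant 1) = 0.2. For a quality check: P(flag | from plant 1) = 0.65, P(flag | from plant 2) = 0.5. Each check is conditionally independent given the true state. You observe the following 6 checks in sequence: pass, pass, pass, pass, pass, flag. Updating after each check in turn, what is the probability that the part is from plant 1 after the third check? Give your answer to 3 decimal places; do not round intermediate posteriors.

0.079

After 'pass': P(plant 1) = 0.35·0.2000 / (0.35·0.2000 + 0.5·0.8000) ≈ 0.1489
After 'pass': P(plant 1) = 0.35·0.1489 / (0.35·0.1489 + 0.5·0.8511) ≈ 0.1091
After 'pass': P(plant 1) = 0.35·0.1091 / (0.35·0.1091 + 0.5·0.8909) ≈ 0.0790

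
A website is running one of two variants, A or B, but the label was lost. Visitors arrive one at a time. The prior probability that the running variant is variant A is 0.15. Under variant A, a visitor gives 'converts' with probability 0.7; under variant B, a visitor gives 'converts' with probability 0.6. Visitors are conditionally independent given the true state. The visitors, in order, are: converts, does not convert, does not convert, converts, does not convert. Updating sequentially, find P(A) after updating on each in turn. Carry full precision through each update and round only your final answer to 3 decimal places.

0.092

After 'converts': P(A) = 0.7·0.1500 / (0.7·0.1500 + 0.6·0.8500) ≈ 0.1707
After 'does not convert': P(A) = 0.3·0.1707 / (0.3·0.1707 + 0.4·0.8293) ≈ 0.1338
After 'does not convert': P(A) = 0.3·0.1338 / (0.3·0.1338 + 0.4·0.8662) ≈ 0.1038
After 'converts': P(A) = 0.7·0.1038 / (0.7·0.1038 + 0.6·0.8962) ≈ 0.1190
After 'does not convert': P(A) = 0.3·0.1190 / (0.3·0.1190 + 0.4·0.8810) ≈ 0.0920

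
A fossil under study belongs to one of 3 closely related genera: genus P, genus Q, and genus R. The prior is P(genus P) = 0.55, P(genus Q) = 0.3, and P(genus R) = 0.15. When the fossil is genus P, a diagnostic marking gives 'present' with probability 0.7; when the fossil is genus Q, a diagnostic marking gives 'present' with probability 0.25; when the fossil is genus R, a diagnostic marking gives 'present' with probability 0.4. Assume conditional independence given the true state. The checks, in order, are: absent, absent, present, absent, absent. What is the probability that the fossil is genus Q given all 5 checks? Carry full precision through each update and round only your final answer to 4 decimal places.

0.6854

After 'absent': normaliser = 0.3·0.5500 + 0.75·0.3000 + 0.6·0.1500; P(genus P) ≈ 0.3438, P(genus Q) ≈ 0.4688, P(genus R) ≈ 0.1875
After 'absent': normaliser = 0.3·0.3438 + 0.75·0.4688 + 0.6·0.1875; P(genus P) ≈ 0.1818, P(genus Q) ≈ 0.6198, P(genus R) ≈ 0.1983
After 'present': normaliser = 0.7·0.1818 + 0.25·0.6198 + 0.4·0.1983; P(genus P) ≈ 0.3520, P(genus Q) ≈ 0.4286, P(genus R) ≈ 0.2194
After 'absent': normaliser = 0.3·0.3520 + 0.75·0.4286 + 0.6·0.2194; P(genus P) ≈ 0.1890, P(genus Q) ≈ 0.5753, P(genus R) ≈ 0.2357
After 'absent': normaliser = 0.3·0.1890 + 0.75·0.5753 + 0.6·0.2357; P(genus P) ≈ 0.0901, P(genus Q) ≈ 0.6854, P(genus R) ≈ 0.2246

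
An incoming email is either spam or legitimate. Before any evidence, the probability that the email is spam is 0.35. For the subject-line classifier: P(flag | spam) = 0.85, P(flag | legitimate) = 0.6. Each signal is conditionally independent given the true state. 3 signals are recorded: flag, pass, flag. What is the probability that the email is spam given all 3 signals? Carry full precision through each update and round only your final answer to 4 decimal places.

0.2884

After 'flag': P(spam) = 0.85·0.3500 / (0.85·0.3500 + 0.6·0.6500) ≈ 0.4327
After 'pass': P(spam) = 0.15·0.4327 / (0.15·0.4327 + 0.4·0.5673) ≈ 0.2224
After 'flag': P(spam) = 0.85·0.2224 / (0.85·0.2224 + 0.6·0.7776) ≈ 0.2884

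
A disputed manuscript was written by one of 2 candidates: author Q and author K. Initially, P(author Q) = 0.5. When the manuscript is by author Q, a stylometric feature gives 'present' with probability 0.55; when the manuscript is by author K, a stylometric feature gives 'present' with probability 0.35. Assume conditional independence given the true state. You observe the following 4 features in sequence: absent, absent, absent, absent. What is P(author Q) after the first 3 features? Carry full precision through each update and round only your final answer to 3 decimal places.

0.249

After 'absent': P(author Q) = 0.45·0.5000 / (0.45·0.5000 + 0.65·0.5000) ≈ 0.4091
After 'absent': P(author Q) = 0.45·0.4091 / (0.45·0.4091 + 0.65·0.5909) ≈ 0.3240
After 'absent': P(author Q) = 0.45·0.3240 / (0.45·0.3240 + 0.65·0.6760) ≈ 0.2491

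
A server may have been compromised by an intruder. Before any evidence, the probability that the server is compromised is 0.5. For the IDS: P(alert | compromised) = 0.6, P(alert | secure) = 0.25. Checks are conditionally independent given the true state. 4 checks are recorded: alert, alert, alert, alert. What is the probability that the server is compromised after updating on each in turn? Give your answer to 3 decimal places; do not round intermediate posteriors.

0.971

After 'alert': P(compromised) = 0.6·0.5000 / (0.6·0.5000 + 0.25·0.5000) ≈ 0.7059
After 'alert': P(compromised) = 0.6·0.7059 / (0.6·0.7059 + 0.25·0.2941) ≈ 0.8521
After 'alert': P(compromised) = 0.6·0.8521 / (0.6·0.8521 + 0.25·0.1479) ≈ 0.9325
After 'alert': P(compromised) = 0.6·0.9325 / (0.6·0.9325 + 0.25·0.0675) ≈ 0.9707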